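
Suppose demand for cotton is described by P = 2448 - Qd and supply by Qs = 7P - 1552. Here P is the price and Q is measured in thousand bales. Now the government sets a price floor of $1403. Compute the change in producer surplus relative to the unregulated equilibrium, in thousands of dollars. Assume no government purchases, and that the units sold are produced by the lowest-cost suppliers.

Rearranging demand gives Qd = 2448 - P. Setting quantity demanded equal to quantity supplied, 2448 - P = 7P - 1552, gives P* = 500 and Q* = 1948.
The floor of 1403 is above the equilibrium price 500, so it binds.
At P = 1403: Qd = 2448 - 1403 = 1045 and Qs = 7·1403 - 1552 = 8269.
Producer surplus without the control is ½ · (500 - 1552/7) · 1948 = 1897352/7.
With the floor, 1045 units are sold at 1403. The supply price at Q = 1045 is 371, so PS = ½ · [(1403 - 1552/7) + (1403 - 371)] · 1045 = 16190185/14.
Change in producer surplus = 16190185/14 - 1897352/7 = 885391.5.

885391.5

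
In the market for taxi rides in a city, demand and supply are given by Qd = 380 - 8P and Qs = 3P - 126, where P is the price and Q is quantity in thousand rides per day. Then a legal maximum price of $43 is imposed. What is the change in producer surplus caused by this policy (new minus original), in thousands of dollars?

Without the control the market clears where 380 - 8P = 3P - 126, i.e. P* = 46 and Q* = 12.
Because the ceiling (43) lies below the market-clearing price, it is binding.
At P = 43: Qd = 380 - 8·43 = 36 and Qs = 3·43 - 126 = 3.
Producer surplus without the control is ½ · (46 - 42) · 12 = 24.
With the ceiling, producers sell 3 units at 43, so PS = ½ · (43 - 42) · 3 = 1.5.
Change in producer surplus = 1.5 - 24 = -22.5.

-22.5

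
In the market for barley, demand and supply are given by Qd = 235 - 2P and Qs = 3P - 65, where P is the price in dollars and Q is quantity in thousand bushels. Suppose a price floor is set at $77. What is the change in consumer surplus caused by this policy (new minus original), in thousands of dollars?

Setting quantity demanded equal to quantity supplied, 235 - 2P = 3P - 65, gives P* = 60 and Q* = 115.
Since 77 > 60, the floor is binding.
At P = 77: Qd = 235 - 2·77 = 81 and Qs = 3·77 - 65 = 166.
Consumer surplus without the control is ½ · (117.5 - 60) · 115 = 3306.25.
With the floor, consumers buy 81 units at 77, so CS = ½ · (117.5 - 77) · 81 = 1640.25.
Change in consumer surplus = 1640.25 - 3306.25 = -1666.

-1666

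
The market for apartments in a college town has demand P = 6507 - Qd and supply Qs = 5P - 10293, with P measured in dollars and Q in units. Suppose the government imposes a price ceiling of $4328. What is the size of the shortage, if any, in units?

Rearranging demand gives Qd = 6507 - P. Without the control the market clears where 6507 - P = 5P - 10293, i.e. P* = 2800 and Q* = 3707.
Since 4328 is above P* = 2800, the ceiling does not bind and the free-market outcome prevails.
Since the control does not bind, there is no shortage.

0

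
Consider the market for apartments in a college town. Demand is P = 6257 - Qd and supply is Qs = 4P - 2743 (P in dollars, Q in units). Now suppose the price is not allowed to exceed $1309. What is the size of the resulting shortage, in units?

2455

Rearranging demand gives Qd = 6257 - P. Without the control the market clears where 6257 - P = 4P - 2743, i.e. P* = 1800 and Q* = 4457.
The ceiling of 1309 is below the equilibrium price 1800, so it binds.
At P = 1309: Qd = 6257 - 1309 = 4948 and Qs = 4·1309 - 2743 = 2493.
Shortage = Qd - Qs = 4948 - 2493 = 2455.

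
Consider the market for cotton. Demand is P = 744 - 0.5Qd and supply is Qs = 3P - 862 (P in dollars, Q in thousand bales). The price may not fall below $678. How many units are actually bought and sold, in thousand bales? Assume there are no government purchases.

Rearranging demand gives Qd = 1488 - 2P. Equilibrium: 1488 - 2P = 3P - 862, so 2350 = 5P and P* = 470, Q* = 548.
The floor of 678 is above the equilibrium price 470, so it binds.
At P = 678: Qd = 1488 - 2·678 = 132 and Qs = 3·678 - 862 = 1172.
The quantity actually transacted is the short side, demand: 132.

132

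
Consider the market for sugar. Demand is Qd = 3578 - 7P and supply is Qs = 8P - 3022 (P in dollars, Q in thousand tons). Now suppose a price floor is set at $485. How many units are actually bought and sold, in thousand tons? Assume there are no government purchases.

183

In a free market, 3578 - 7P = 8P - 3022 gives the equilibrium P* = 440, Q* = 498.
The floor of 485 is above the equilibrium price 440, so it binds.
At P = 485: Qd = 3578 - 7·485 = 183 and Qs = 8·485 - 3022 = 858.
The quantity actually transacted is the short side, demand: 183.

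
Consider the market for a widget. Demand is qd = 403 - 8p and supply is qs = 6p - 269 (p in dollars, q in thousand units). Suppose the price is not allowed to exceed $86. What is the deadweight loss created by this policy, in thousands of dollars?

Equilibrium: 403 - 8p = 6p - 269, so 672 = 14p and p* = 48, q* = 19.
Since 86 is above p* = 48, the ceiling does not bind and the free-market outcome prevails.
Since the control does not bind, no trades are prevented and deadweight loss is zero.

0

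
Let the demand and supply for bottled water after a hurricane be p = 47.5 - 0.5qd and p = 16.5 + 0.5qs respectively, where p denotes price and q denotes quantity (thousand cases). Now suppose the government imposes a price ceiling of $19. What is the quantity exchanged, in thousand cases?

Rearranging demand gives qd = 95 - 2p; rearranging supply gives qs = 2p - 33. Equilibrium: 95 - 2p = 2p - 33, so 128 = 4p and p* = 32, q* = 31.
Since 19 < 32, the ceiling is binding.
At p = 19: qd = 95 - 2·19 = 57 and qs = 2·19 - 33 = 5.
The quantity actually transacted is the short side, supply: 5.

5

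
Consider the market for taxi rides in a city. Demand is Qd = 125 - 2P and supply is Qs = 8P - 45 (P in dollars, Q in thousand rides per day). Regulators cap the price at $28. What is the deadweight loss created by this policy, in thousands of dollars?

0

Setting quantity demanded equal to quantity supplied, 125 - 2P = 8P - 45, gives P* = 17 and Q* = 91.
The ceiling of 28 is above the equilibrium price 17, so it is not binding; the market clears at P* = 17, Q* = 91.
Since the control does not bind, no trades are prevented and deadweight loss is zero.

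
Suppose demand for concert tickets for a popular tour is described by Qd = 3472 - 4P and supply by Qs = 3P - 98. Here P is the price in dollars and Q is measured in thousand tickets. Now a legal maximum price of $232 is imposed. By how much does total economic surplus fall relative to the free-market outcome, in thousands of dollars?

In a free market, 3472 - 4P = 3P - 98 gives the equilibrium P* = 510, Q* = 1432.
The ceiling of 232 is below the equilibrium price 510, so it binds.
At P = 232: Qd = 3472 - 4·232 = 2544 and Qs = 3·232 - 98 = 598.
Quantity traded falls to 598. At Q = 598 the demand price is (3472 - 598)/4 = 718.5 and the supply price is (98 + 598)/3 = 232.
Deadweight loss = ½ · (718.5 - 232) · (1432 - 598) = ½ · 486.5 · 834 = 202870.5.

202870.5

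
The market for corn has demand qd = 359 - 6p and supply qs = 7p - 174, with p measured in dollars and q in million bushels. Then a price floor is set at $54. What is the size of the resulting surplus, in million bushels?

Without the control the market clears where 359 - 6p = 7p - 174, i.e. p* = 41 and q* = 113.
Since 54 > 41, the floor is binding.
At p = 54: qd = 359 - 6·54 = 35 and qs = 7·54 - 174 = 204.
Surplus = qs - qd = 204 - 35 = 169.

169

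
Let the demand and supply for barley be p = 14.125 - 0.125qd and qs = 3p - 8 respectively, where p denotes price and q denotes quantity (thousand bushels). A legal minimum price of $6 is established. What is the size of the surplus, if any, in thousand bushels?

0

Rearranging demand gives qd = 113 - 8p. In a free market, 113 - 8p = 3p - 8 gives the equilibrium p* = 11, q* = 25.
Since 6 is below p* = 11, the floor does not bind and the free-market outcome prevails.
Since the control does not bind, there is no surplus.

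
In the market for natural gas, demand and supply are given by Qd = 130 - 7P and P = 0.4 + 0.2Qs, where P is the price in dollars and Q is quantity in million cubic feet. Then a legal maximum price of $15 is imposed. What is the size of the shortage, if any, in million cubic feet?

Rearranging supply gives Qs = 5P - 2. Equilibrium: 130 - 7P = 5P - 2, so 132 = 12P and P* = 11, Q* = 53.
Since 15 is above P* = 11, the ceiling does not bind and the free-market outcome prevails.
Since the control does not bind, there is no shortage.

0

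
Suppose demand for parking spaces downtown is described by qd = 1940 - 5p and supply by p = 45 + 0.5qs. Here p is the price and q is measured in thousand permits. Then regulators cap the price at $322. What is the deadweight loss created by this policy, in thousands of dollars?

0

Rearranging supply gives qs = 2p - 90. Setting quantity demanded equal to quantity supplied, 1940 - 5p = 2p - 90, gives p* = 290 and q* = 490.
Since 322 is above p* = 290, the ceiling does not bind and the free-market outcome prevails.
Since the control does not bind, no trades are prevented and deadweight loss is zero.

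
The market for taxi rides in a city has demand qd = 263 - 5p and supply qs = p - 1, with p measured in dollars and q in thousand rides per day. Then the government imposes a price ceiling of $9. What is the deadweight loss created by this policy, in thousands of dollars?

735

Equilibrium: 263 - 5p = p - 1, so 264 = 6p and p* = 44, q* = 43.
The ceiling of 9 is below the equilibrium price 44, so it binds.
At p = 9: qd = 263 - 5·9 = 218 and qs = 9 - 1 = 8.
Quantity traded falls to 8. At q = 8 the demand price is (263 - 8)/5 = 51 and the supply price is 1 + 8 = 9.
Deadweight loss = ½ · (51 - 9) · (43 - 8) = ½ · 42 · 35 = 735.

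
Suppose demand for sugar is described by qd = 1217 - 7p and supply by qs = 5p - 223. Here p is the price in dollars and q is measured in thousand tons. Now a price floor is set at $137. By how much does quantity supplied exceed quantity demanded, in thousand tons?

204

Setting quantity demanded equal to quantity supplied, 1217 - 7p = 5p - 223, gives p* = 120 and q* = 377.
Because the floor (137) lies above the market-clearing price, it is binding.
At p = 137: qd = 1217 - 7·137 = 258 and qs = 5·137 - 223 = 462.
Surplus = qs - qd = 462 - 258 = 204.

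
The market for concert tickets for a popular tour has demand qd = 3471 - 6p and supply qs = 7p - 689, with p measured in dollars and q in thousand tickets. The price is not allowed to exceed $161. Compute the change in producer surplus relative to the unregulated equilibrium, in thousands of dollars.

Equilibrium: 3471 - 6p = 7p - 689, so 4160 = 13p and p* = 320, q* = 1551.
Since 161 < 320, the ceiling is binding.
At p = 161: qd = 3471 - 6·161 = 2505 and qs = 7·161 - 689 = 438.
Producer surplus without the control is ½ · (320 - 689/7) · 1551 = 2405601/14.
With the ceiling, producers sell 438 units at 161, so PS = ½ · (161 - 689/7) · 438 = 95922/7.
Change in producer surplus = 95922/7 - 2405601/14 = -158125.5.

-158125.5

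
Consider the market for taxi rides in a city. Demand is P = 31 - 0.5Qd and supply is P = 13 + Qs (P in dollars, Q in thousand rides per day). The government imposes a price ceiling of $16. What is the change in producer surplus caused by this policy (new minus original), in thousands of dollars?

Rearranging demand gives Qd = 62 - 2P; rearranging supply gives Qs = P - 13. Equilibrium: 62 - 2P = P - 13, so 75 = 3P and P* = 25, Q* = 12.
Since 16 < 25, the ceiling is binding.
At P = 16: Qd = 62 - 2·16 = 30 and Qs = 16 - 13 = 3.
Producer surplus without the control is ½ · (25 - 13) · 12 = 72.
With the ceiling, producers sell 3 units at 16, so PS = ½ · (16 - 13) · 3 = 4.5.
Change in producer surplus = 4.5 - 72 = -67.5.

-67.5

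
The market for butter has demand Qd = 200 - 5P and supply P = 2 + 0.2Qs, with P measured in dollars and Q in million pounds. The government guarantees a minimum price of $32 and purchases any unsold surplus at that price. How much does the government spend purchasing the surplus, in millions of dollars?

Rearranging supply gives Qs = 5P - 10. In a free market, 200 - 5P = 5P - 10 gives the equilibrium P* = 21, Q* = 95.
Because the floor (32) lies above the market-clearing price, it is binding.
At P = 32: Qd = 200 - 5·32 = 40 and Qs = 5·32 - 10 = 150.
Surplus = Qs - Qd = 110.
Government expenditure = surplus × support price = 110 × 32 = 3520.

3520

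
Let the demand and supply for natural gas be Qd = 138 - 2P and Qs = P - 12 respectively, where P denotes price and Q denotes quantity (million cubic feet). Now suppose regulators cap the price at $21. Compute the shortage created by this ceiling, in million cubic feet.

Equilibrium: 138 - 2P = P - 12, so 150 = 3P and P* = 50, Q* = 38.
Because the ceiling (21) lies below the market-clearing price, it is binding.
At P = 21: Qd = 138 - 2·21 = 96 and Qs = 21 - 12 = 9.
Shortage = Qd - Qs = 96 - 9 = 87.

87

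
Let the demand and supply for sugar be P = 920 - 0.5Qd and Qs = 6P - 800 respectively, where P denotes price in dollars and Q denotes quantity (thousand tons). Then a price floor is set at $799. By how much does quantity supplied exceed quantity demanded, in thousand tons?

3752

Rearranging demand gives Qd = 1840 - 2P. In a free market, 1840 - 2P = 6P - 800 gives the equilibrium P* = 330, Q* = 1180.
Because the floor (799) lies above the market-clearing price, it is binding.
At P = 799: Qd = 1840 - 2·799 = 242 and Qs = 6·799 - 800 = 3994.
Surplus = Qs - Qd = 3994 - 242 = 3752.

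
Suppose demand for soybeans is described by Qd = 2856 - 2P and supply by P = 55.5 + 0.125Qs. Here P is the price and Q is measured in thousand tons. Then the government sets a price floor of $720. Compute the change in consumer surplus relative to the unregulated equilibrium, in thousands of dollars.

-704340

Rearranging supply gives Qs = 8P - 444. In a free market, 2856 - 2P = 8P - 444 gives the equilibrium P* = 330, Q* = 2196.
Because the floor (720) lies above the market-clearing price, it is binding.
At P = 720: Qd = 2856 - 2·720 = 1416 and Qs = 8·720 - 444 = 5316.
Consumer surplus without the control is ½ · (1428 - 330) · 2196 = 1205604.
With the floor, consumers buy 1416 units at 720, so CS = ½ · (1428 - 720) · 1416 = 501264.
Change in consumer surplus = 501264 - 1205604 = -704340.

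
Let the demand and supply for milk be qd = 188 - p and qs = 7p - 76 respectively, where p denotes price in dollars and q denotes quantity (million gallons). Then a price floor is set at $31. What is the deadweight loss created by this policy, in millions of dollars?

0

Equilibrium: 188 - p = 7p - 76, so 264 = 8p and p* = 33, q* = 155.
The floor of 31 is below the equilibrium price 33, so it is not binding; the market clears at p* = 33, q* = 155.
Since the control does not bind, no trades are prevented and deadweight loss is zero.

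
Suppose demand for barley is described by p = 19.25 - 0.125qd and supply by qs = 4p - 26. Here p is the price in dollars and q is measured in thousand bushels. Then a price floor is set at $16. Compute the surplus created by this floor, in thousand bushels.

Rearranging demand gives qd = 154 - 8p. Equilibrium: 154 - 8p = 4p - 26, so 180 = 12p and p* = 15, q* = 34.
Since 16 > 15, the floor is binding.
At p = 16: qd = 154 - 8·16 = 26 and qs = 4·16 - 26 = 38.
Surplus = qs - qd = 38 - 26 = 12.

12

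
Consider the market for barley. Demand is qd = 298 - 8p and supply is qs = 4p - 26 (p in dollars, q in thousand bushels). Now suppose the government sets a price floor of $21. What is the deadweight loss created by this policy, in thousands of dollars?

0

Without the control the market clears where 298 - 8p = 4p - 26, i.e. p* = 27 and q* = 82.
Since 21 is below p* = 27, the floor does not bind and the free-market outcome prevails.
Since the control does not bind, no trades are prevented and deadweight loss is zero.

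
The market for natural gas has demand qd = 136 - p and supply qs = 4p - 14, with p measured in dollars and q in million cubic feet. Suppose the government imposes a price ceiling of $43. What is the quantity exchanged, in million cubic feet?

106

Setting quantity demanded equal to quantity supplied, 136 - p = 4p - 14, gives p* = 30 and q* = 106.
The ceiling of 43 is above the equilibrium price 30, so it is not binding; the market clears at p* = 30, q* = 106.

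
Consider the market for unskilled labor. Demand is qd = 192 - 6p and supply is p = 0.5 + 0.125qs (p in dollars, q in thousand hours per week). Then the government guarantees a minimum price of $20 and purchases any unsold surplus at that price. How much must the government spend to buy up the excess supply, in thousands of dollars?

Rearranging supply gives qs = 8p - 4. Without the control the market clears where 192 - 6p = 8p - 4, i.e. p* = 14 and q* = 108.
Since 20 > 14, the floor is binding.
At p = 20: qd = 192 - 6·20 = 72 and qs = 8·20 - 4 = 156.
Surplus = qs - qd = 84.
Government expenditure = surplus × support price = 84 × 20 = 1680.

1680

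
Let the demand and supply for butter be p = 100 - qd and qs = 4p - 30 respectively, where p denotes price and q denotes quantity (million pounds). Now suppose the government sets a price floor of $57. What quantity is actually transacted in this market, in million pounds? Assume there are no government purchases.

Rearranging demand gives qd = 100 - p. In a free market, 100 - p = 4p - 30 gives the equilibrium p* = 26, q* = 74.
Since 57 > 26, the floor is binding.
At p = 57: qd = 100 - 57 = 43 and qs = 4·57 - 30 = 198.
The quantity actually transacted is the short side, demand: 43.

43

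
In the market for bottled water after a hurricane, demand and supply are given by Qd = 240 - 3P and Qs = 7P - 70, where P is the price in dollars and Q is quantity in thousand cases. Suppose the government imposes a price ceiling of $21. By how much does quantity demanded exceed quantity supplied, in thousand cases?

100

Setting quantity demanded equal to quantity supplied, 240 - 3P = 7P - 70, gives P* = 31 and Q* = 147.
Since 21 < 31, the ceiling is binding.
At P = 21: Qd = 240 - 3·21 = 177 and Qs = 7·21 - 70 = 77.
Shortage = Qd - Qs = 177 - 77 = 100.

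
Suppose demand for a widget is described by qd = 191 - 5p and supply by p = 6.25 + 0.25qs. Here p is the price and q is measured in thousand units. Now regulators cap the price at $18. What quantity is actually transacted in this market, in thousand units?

47

Rearranging supply gives qs = 4p - 25. Equilibrium: 191 - 5p = 4p - 25, so 216 = 9p and p* = 24, q* = 71.
Because the ceiling (18) lies below the market-clearing price, it is binding.
At p = 18: qd = 191 - 5·18 = 101 and qs = 4·18 - 25 = 47.
The quantity actually transacted is the short side, supply: 47.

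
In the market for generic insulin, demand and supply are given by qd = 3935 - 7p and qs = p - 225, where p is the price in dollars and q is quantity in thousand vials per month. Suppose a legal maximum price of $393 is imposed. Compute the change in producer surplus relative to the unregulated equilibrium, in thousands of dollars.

Equilibrium: 3935 - 7p = p - 225, so 4160 = 8p and p* = 520, q* = 295.
Because the ceiling (393) lies below the market-clearing price, it is binding.
At p = 393: qd = 3935 - 7·393 = 1184 and qs = 393 - 225 = 168.
Producer surplus without the control is ½ · (520 - 225) · 295 = 43512.5.
With the ceiling, producers sell 168 units at 393, so PS = ½ · (393 - 225) · 168 = 14112.
Change in producer surplus = 14112 - 43512.5 = -29400.5.

-29400.5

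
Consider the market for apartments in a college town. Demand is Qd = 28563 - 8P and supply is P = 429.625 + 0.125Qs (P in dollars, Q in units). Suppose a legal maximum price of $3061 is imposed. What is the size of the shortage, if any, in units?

Rearranging supply gives Qs = 8P - 3437. Setting quantity demanded equal to quantity supplied, 28563 - 8P = 8P - 3437, gives P* = 2000 and Q* = 12563.
The ceiling of 3061 is above the equilibrium price 2000, so it is not binding; the market clears at P* = 2000, Q* = 12563.
Since the control does not bind, there is no shortage.

0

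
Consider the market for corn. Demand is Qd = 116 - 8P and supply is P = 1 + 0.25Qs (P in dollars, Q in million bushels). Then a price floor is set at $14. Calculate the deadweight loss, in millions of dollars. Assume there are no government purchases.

Rearranging supply gives Qs = 4P - 4. Equilibrium: 116 - 8P = 4P - 4, so 120 = 12P and P* = 10, Q* = 36.
The floor of 14 is above the equilibrium price 10, so it binds.
At P = 14: Qd = 116 - 8·14 = 4 and Qs = 4·14 - 4 = 52.
Quantity traded falls to 4. At Q = 4 the demand price is (116 - 4)/8 = 14 and the supply price is (4 + 4)/4 = 2.
Deadweight loss = ½ · (14 - 2) · (36 - 4) = ½ · 12 · 32 = 192.

192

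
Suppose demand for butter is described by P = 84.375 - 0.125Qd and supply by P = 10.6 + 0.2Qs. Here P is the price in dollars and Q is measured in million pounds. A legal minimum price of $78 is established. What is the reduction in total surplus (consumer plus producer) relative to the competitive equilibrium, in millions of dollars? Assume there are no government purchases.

Rearranging demand gives Qd = 675 - 8P; rearranging supply gives Qs = 5P - 53. In a free market, 675 - 8P = 5P - 53 gives the equilibrium P* = 56, Q* = 227.
Because the floor (78) lies above the market-clearing price, it is binding.
At P = 78: Qd = 675 - 8·78 = 51 and Qs = 5·78 - 53 = 337.
Quantity traded falls to 51. At Q = 51 the demand price is (675 - 51)/8 = 78 and the supply price is (53 + 51)/5 = 20.8.
Deadweight loss = ½ · (78 - 20.8) · (227 - 51) = ½ · 57.2 · 176 = 5033.6.

5033.6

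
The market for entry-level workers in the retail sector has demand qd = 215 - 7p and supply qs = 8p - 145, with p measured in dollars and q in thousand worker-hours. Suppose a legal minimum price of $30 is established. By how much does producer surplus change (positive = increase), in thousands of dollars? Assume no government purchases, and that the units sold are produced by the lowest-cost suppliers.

In a free market, 215 - 7p = 8p - 145 gives the equilibrium p* = 24, q* = 47.
The floor of 30 is above the equilibrium price 24, so it binds.
At p = 30: qd = 215 - 7·30 = 5 and qs = 8·30 - 145 = 95.
Producer surplus without the control is ½ · (24 - 18.125) · 47 = 138.0625.
With the floor, 5 units are sold at 30. The supply price at q = 5 is 18.75, so PS = ½ · [(30 - 18.125) + (30 - 18.75)] · 5 = 57.8125.
Change in producer surplus = 57.8125 - 138.0625 = -80.25.

-80.25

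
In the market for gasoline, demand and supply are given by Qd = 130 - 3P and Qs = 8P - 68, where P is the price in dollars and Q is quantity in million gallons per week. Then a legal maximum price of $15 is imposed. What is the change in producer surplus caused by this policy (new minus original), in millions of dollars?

-192

Setting quantity demanded equal to quantity supplied, 130 - 3P = 8P - 68, gives P* = 18 and Q* = 76.
Since 15 < 18, the ceiling is binding.
At P = 15: Qd = 130 - 3·15 = 85 and Qs = 8·15 - 68 = 52.
Producer surplus without the control is ½ · (18 - 8.5) · 76 = 361.
With the ceiling, producers sell 52 units at 15, so PS = ½ · (15 - 8.5) · 52 = 169.
Change in producer surplus = 169 - 361 = -192.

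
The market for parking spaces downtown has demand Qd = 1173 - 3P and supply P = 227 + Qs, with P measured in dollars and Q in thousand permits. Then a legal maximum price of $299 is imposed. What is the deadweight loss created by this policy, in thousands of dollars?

Rearranging supply gives Qs = P - 227. Without the control the market clears where 1173 - 3P = P - 227, i.e. P* = 350 and Q* = 123.
The ceiling of 299 is below the equilibrium price 350, so it binds.
At P = 299: Qd = 1173 - 3·299 = 276 and Qs = 299 - 227 = 72.
Quantity traded falls to 72. At Q = 72 the demand price is (1173 - 72)/3 = 367 and the supply price is 227 + 72 = 299.
Deadweight loss = ½ · (367 - 299) · (123 - 72) = ½ · 68 · 51 = 1734.

1734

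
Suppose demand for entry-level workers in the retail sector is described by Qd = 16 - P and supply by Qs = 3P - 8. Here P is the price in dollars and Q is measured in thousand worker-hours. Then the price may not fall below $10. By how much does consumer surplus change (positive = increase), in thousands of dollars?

Equilibrium: 16 - P = 3P - 8, so 24 = 4P and P* = 6, Q* = 10.
Since 10 > 6, the floor is binding.
At P = 10: Qd = 16 - 10 = 6 and Qs = 3·10 - 8 = 22.
Consumer surplus without the control is ½ · (16 - 6) · 10 = 50.
With the floor, consumers buy 6 units at 10, so CS = ½ · (16 - 10) · 6 = 18.
Change in consumer surplus = 18 - 50 = -32.

-32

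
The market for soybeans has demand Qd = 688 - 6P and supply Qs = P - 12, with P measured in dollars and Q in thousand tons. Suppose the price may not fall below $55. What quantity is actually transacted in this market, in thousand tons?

88

In a free market, 688 - 6P = P - 12 gives the equilibrium P* = 100, Q* = 88.
The floor of 55 is below the equilibrium price 100, so it is not binding; the market clears at P* = 100, Q* = 88.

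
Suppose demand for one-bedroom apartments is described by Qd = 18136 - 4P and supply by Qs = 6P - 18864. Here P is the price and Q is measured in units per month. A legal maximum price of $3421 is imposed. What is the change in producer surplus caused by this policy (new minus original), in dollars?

-697221

Equilibrium: 18136 - 4P = 6P - 18864, so 37000 = 10P and P* = 3700, Q* = 3336.
Because the ceiling (3421) lies below the market-clearing price, it is binding.
At P = 3421: Qd = 18136 - 4·3421 = 4452 and Qs = 6·3421 - 18864 = 1662.
Producer surplus without the control is ½ · (3700 - 3144) · 3336 = 927408.
With the ceiling, producers sell 1662 units at 3421, so PS = ½ · (3421 - 3144) · 1662 = 230187.
Change in producer surplus = 230187 - 927408 = -697221.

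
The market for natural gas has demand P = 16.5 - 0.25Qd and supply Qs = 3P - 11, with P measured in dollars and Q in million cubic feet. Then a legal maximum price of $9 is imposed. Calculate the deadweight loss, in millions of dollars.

10.5

Rearranging demand gives Qd = 66 - 4P. In a free market, 66 - 4P = 3P - 11 gives the equilibrium P* = 11, Q* = 22.
Since 9 < 11, the ceiling is binding.
At P = 9: Qd = 66 - 4·9 = 30 and Qs = 3·9 - 11 = 16.
Quantity traded falls to 16. At Q = 16 the demand price is (66 - 16)/4 = 12.5 and the supply price is (11 + 16)/3 = 9.
Deadweight loss = ½ · (12.5 - 9) · (22 - 16) = ½ · 3.5 · 6 = 10.5.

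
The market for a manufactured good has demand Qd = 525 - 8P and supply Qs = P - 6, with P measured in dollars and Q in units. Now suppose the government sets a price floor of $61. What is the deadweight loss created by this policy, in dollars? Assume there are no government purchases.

144

Setting quantity demanded equal to quantity supplied, 525 - 8P = P - 6, gives P* = 59 and Q* = 53.
The floor of 61 is above the equilibrium price 59, so it binds.
At P = 61: Qd = 525 - 8·61 = 37 and Qs = 61 - 6 = 55.
Quantity traded falls to 37. At Q = 37 the demand price is (525 - 37)/8 = 61 and the supply price is 6 + 37 = 43.
Deadweight loss = ½ · (61 - 43) · (53 - 37) = ½ · 18 · 16 = 144.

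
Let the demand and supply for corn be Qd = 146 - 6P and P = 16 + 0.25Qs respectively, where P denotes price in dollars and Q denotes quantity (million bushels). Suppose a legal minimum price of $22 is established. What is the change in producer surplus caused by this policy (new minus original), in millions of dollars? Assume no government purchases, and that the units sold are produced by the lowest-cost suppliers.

9.5

Rearranging supply gives Qs = 4P - 64. Equilibrium: 146 - 6P = 4P - 64, so 210 = 10P and P* = 21, Q* = 20.
Since 22 > 21, the floor is binding.
At P = 22: Qd = 146 - 6·22 = 14 and Qs = 4·22 - 64 = 24.
Producer surplus without the control is ½ · (21 - 16) · 20 = 50.
With the floor, 14 units are sold at 22. The supply price at Q = 14 is 19.5, so PS = ½ · [(22 - 16) + (22 - 19.5)] · 14 = 59.5.
Change in producer surplus = 59.5 - 50 = 9.5.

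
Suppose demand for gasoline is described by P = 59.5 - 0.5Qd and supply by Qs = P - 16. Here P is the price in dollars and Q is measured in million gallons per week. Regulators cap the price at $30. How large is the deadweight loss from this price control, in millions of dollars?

Rearranging demand gives Qd = 119 - 2P. Equilibrium: 119 - 2P = P - 16, so 135 = 3P and P* = 45, Q* = 29.
The ceiling of 30 is below the equilibrium price 45, so it binds.
At P = 30: Qd = 119 - 2·30 = 59 and Qs = 30 - 16 = 14.
Quantity traded falls to 14. At Q = 14 the demand price is (119 - 14)/2 = 52.5 and the supply price is 16 + 14 = 30.
Deadweight loss = ½ · (52.5 - 30) · (29 - 14) = ½ · 22.5 · 15 = 168.75.

168.75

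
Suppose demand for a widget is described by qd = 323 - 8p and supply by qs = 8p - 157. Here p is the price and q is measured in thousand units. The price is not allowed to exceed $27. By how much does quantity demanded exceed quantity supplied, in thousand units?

48

Setting quantity demanded equal to quantity supplied, 323 - 8p = 8p - 157, gives p* = 30 and q* = 83.
The ceiling of 27 is below the equilibrium price 30, so it binds.
At p = 27: qd = 323 - 8·27 = 107 and qs = 8·27 - 157 = 59.
Shortage = qd - qs = 107 - 59 = 48.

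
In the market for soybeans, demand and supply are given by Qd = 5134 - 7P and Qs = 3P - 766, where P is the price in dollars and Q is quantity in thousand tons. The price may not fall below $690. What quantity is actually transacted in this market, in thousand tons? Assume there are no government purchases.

304

Equilibrium: 5134 - 7P = 3P - 766, so 5900 = 10P and P* = 590, Q* = 1004.
The floor of 690 is above the equilibrium price 590, so it binds.
At P = 690: Qd = 5134 - 7·690 = 304 and Qs = 3·690 - 766 = 1304.
The quantity actually transacted is the short side, demand: 304.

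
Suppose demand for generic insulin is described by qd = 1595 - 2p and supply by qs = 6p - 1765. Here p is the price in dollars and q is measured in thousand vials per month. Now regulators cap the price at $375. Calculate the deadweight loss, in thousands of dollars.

24300

In a free market, 1595 - 2p = 6p - 1765 gives the equilibrium p* = 420, q* = 755.
Since 375 < 420, the ceiling is binding.
At p = 375: qd = 1595 - 2·375 = 845 and qs = 6·375 - 1765 = 485.
Quantity traded falls to 485. At q = 485 the demand price is (1595 - 485)/2 = 555 and the supply price is (1765 + 485)/6 = 375.
Deadweight loss = ½ · (555 - 375) · (755 - 485) = ½ · 180 · 270 = 24300.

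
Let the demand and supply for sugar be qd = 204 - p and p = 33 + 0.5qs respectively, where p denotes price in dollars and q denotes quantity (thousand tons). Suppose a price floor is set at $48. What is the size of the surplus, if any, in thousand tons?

0

Rearranging supply gives qs = 2p - 66. Setting quantity demanded equal to quantity supplied, 204 - p = 2p - 66, gives p* = 90 and q* = 114.
The floor of 48 is below the equilibrium price 90, so it is not binding; the market clears at p* = 90, q* = 114.
Since the control does not bind, there is no surplus.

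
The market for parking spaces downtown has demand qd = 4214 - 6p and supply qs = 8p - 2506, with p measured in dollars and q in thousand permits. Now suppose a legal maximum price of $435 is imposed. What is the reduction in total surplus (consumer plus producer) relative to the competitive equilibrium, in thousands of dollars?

Setting quantity demanded equal to quantity supplied, 4214 - 6p = 8p - 2506, gives p* = 480 and q* = 1334.
Since 435 < 480, the ceiling is binding.
At p = 435: qd = 4214 - 6·435 = 1604 and qs = 8·435 - 2506 = 974.
Quantity traded falls to 974. At q = 974 the demand price is (4214 - 974)/6 = 540 and the supply price is (2506 + 974)/8 = 435.
Deadweight loss = ½ · (540 - 435) · (1334 - 974) = ½ · 105 · 360 = 18900.

18900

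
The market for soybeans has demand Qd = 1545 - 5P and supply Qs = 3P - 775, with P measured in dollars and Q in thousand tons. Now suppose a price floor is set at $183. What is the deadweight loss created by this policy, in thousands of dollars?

0

Setting quantity demanded equal to quantity supplied, 1545 - 5P = 3P - 775, gives P* = 290 and Q* = 95.
The floor of 183 is below the equilibrium price 290, so it is not binding; the market clears at P* = 290, Q* = 95.
Since the control does not bind, no trades are prevented and deadweight loss is zero.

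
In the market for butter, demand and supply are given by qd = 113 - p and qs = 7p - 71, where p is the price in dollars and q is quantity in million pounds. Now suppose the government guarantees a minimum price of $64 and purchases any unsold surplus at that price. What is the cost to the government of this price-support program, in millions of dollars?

20992

In a free market, 113 - p = 7p - 71 gives the equilibrium p* = 23, q* = 90.
Because the floor (64) lies above the market-clearing price, it is binding.
At p = 64: qd = 113 - 64 = 49 and qs = 7·64 - 71 = 377.
Surplus = qs - qd = 328.
Government expenditure = surplus × support price = 328 × 64 = 20992.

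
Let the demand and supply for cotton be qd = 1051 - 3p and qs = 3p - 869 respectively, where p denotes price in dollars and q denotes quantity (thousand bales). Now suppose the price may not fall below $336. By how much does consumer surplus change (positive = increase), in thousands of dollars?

In a free market, 1051 - 3p = 3p - 869 gives the equilibrium p* = 320, q* = 91.
The floor of 336 is above the equilibrium price 320, so it binds.
At p = 336: qd = 1051 - 3·336 = 43 and qs = 3·336 - 869 = 139.
Consumer surplus without the control is ½ · (1051/3 - 320) · 91 = 8281/6.
With the floor, consumers buy 43 units at 336, so CS = ½ · (1051/3 - 336) · 43 = 1849/6.
Change in consumer surplus = 1849/6 - 8281/6 = -1072.

-1072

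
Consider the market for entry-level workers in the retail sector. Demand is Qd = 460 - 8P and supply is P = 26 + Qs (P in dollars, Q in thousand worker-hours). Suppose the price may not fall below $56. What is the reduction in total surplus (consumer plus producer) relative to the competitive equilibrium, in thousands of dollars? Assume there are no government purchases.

144

Rearranging supply gives Qs = P - 26. Setting quantity demanded equal to quantity supplied, 460 - 8P = P - 26, gives P* = 54 and Q* = 28.
Since 56 > 54, the floor is binding.
At P = 56: Qd = 460 - 8·56 = 12 and Qs = 56 - 26 = 30.
Quantity traded falls to 12. At Q = 12 the demand price is (460 - 12)/8 = 56 and the supply price is 26 + 12 = 38.
Deadweight loss = ½ · (56 - 38) · (28 - 12) = ½ · 18 · 16 = 144.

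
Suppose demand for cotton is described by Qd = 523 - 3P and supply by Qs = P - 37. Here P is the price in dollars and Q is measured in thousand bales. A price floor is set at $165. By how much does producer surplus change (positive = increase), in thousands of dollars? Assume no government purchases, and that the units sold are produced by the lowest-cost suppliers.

Setting quantity demanded equal to quantity supplied, 523 - 3P = P - 37, gives P* = 140 and Q* = 103.
Because the floor (165) lies above the market-clearing price, it is binding.
At P = 165: Qd = 523 - 3·165 = 28 and Qs = 165 - 37 = 128.
Producer surplus without the control is ½ · (140 - 37) · 103 = 5304.5.
With the floor, 28 units are sold at 165. The supply price at Q = 28 is 65, so PS = ½ · [(165 - 37) + (165 - 65)] · 28 = 3192.
Change in producer surplus = 3192 - 5304.5 = -2112.5.

-2112.5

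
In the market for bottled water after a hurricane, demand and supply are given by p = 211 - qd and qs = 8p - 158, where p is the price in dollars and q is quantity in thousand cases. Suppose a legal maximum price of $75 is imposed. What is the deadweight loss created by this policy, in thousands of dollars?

0

Rearranging demand gives qd = 211 - p. Equilibrium: 211 - p = 8p - 158, so 369 = 9p and p* = 41, q* = 170.
The ceiling of 75 is above the equilibrium price 41, so it is not binding; the market clears at p* = 41, q* = 170.
Since the control does not bind, no trades are prevented and deadweight loss is zero.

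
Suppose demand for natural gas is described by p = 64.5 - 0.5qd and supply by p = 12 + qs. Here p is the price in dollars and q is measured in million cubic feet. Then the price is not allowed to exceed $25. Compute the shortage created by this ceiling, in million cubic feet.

Rearranging demand gives qd = 129 - 2p; rearranging supply gives qs = p - 12. Without the control the market clears where 129 - 2p = p - 12, i.e. p* = 47 and q* = 35.
The ceiling of 25 is below the equilibrium price 47, so it binds.
At p = 25: qd = 129 - 2·25 = 79 and qs = 25 - 12 = 13.
Shortage = qd - qs = 79 - 13 = 66.

66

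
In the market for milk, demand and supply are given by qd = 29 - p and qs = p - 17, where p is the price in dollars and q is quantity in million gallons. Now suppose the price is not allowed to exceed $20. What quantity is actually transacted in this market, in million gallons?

Without the control the market clears where 29 - p = p - 17, i.e. p* = 23 and q* = 6.
The ceiling of 20 is below the equilibrium price 23, so it binds.
At p = 20: qd = 29 - 20 = 9 and qs = 20 - 17 = 3.
The quantity actually transacted is the short side, supply: 3.

3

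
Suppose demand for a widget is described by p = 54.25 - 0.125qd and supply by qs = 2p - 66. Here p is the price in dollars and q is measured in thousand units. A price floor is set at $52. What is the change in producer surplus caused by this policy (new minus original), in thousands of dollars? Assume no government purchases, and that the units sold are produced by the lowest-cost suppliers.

-28

Rearranging demand gives qd = 434 - 8p. Setting quantity demanded equal to quantity supplied, 434 - 8p = 2p - 66, gives p* = 50 and q* = 34.
The floor of 52 is above the equilibrium price 50, so it binds.
At p = 52: qd = 434 - 8·52 = 18 and qs = 2·52 - 66 = 38.
Producer surplus without the control is ½ · (50 - 33) · 34 = 289.
With the floor, 18 units are sold at 52. The supply price at q = 18 is 42, so PS = ½ · [(52 - 33) + (52 - 42)] · 18 = 261.
Change in producer surplus = 261 - 289 = -28.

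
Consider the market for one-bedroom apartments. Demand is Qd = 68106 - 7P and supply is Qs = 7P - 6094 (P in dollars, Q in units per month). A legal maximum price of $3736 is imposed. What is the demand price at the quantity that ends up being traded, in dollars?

Without the control the market clears where 68106 - 7P = 7P - 6094, i.e. P* = 5300 and Q* = 31006.
The ceiling of 3736 is below the equilibrium price 5300, so it binds.
At P = 3736: Qd = 68106 - 7·3736 = 41954 and Qs = 7·3736 - 6094 = 20058.
Only 20058 units reach the market. On the demand curve, the marginal buyer's willingness to pay at Q = 20058 is (68106 - 20058)/7 = 6864.

6864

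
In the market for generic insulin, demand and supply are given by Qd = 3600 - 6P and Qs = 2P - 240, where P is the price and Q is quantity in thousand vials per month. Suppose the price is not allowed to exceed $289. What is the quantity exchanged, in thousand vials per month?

338

Setting quantity demanded equal to quantity supplied, 3600 - 6P = 2P - 240, gives P* = 480 and Q* = 720.
Because the ceiling (289) lies below the market-clearing price, it is binding.
At P = 289: Qd = 3600 - 6·289 = 1866 and Qs = 2·289 - 240 = 338.
The quantity actually transacted is the short side, supply: 338.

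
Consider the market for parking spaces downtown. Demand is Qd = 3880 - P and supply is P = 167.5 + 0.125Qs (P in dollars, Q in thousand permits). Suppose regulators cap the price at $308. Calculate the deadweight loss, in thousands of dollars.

2663424

Rearranging supply gives Qs = 8P - 1340. Setting quantity demanded equal to quantity supplied, 3880 - P = 8P - 1340, gives P* = 580 and Q* = 3300.
Since 308 < 580, the ceiling is binding.
At P = 308: Qd = 3880 - 308 = 3572 and Qs = 8·308 - 1340 = 1124.
Quantity traded falls to 1124. At Q = 1124 the demand price is 3880 - 1124 = 2756 and the supply price is (1340 + 1124)/8 = 308.
Deadweight loss = ½ · (2756 - 308) · (3300 - 1124) = ½ · 2448 · 2176 = 2663424.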